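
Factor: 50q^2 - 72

2(5q + 6)(5q - 6)

Pull out the common factor 2; 25q^2 - 36 is a difference of squares.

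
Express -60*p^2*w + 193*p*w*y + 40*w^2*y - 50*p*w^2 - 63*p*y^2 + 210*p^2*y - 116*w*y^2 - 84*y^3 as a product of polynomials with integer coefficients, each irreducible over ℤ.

Group: 5*p*(-12*p*w + 42*p*y - 10*w^2 + 29*w*y + 21*y^2) - 4*y*(-12*p*w + 42*p*y - 10*w^2 + 29*w*y + 21*y^2); both groups contain (-12*p*w + 42*p*y - 10*w^2 + 29*w*y + 21*y^2), so (5*p - 4*y) is a factor with cofactor -12*p*w + 42*p*y - 10*w^2 + 29*w*y + 21*y^2.
The cofactor groups again: -12*p*w + 42*p*y - 10*w^2 + 29*w*y + 21*y^2 = -6*p*(2*w - 7*y) + (-5*w - 3*y)*(2*w - 7*y); both groups contain (2*w - 7*y), giving -(6*p + 5*w + 3*y)*(2*w - 7*y).

-(2*w - 7*y)*(5*p - 4*y)*(6*p + 5*w + 3*y)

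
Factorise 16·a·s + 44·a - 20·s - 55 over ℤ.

(4·a - 5)·(4·s + 11)

Group as (16·a·s + 44·a) + (-20·s - 55) = 4·a·(4·s + 11) - 5·(4·s + 11).
Both groups share the factor (4·s + 11).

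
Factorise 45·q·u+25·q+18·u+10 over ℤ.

(5·q+2)·(9·u+5)

Group as (45·q·u+25·q) + (18·u+10) = 5·q·(9·u+5) + 2·(9·u+5).
Both groups share the factor (9·u+5).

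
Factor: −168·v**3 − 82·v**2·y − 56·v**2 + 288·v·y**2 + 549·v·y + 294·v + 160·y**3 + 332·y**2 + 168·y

Group: 7·v·(−24·v**2 + 2·v·y − 8·v + 40·y**2 + 83·y + 42) + 4·y·(−24·v**2 + 2·v·y − 8·v + 40·y**2 + 83·y + 42); both groups contain (−24·v**2 + 2·v·y − 8·v + 40·y**2 + 83·y + 42), so (7·v + 4·y) is a factor with cofactor −24·v**2 + 2·v·y − 8·v + 40·y**2 + 83·y + 42.
The cofactor groups again: −24·v**2 + 2·v·y − 8·v + 40·y**2 + 83·y + 42 = −6·v·(4·v + 5·y + 6) + (8·y + 7)·(4·v + 5·y + 6); both groups contain (4·v + 5·y + 6), giving −(6·v − 8·y − 7)·(4·v + 5·y + 6).

−(4·v + 5·y + 6)·(6·v − 8·y − 7)·(7·v + 4·y)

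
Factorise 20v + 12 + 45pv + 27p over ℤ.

(5v + 3)(9p + 4)

Group as (45pv + 27p) + (20v + 12) = 9p(5v + 3) + 4(5v + 3).
Both groups share the factor (5v + 3).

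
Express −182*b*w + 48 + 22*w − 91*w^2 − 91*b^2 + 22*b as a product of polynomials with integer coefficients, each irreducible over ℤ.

−(13*b + 13*w + 8)*(7*b + 7*w − 6)

Group: −7*b*(13*b + 13*w + 8) + (−7*w + 6)*(13*b + 13*w + 8); both groups contain (13*b + 13*w + 8).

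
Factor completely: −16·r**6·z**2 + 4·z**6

Every term has a factor of 4·z**2; factoring it out leaves −4·r**6 + z**4.
Recognize a difference of squares with the parts z**2 and 2·r**3.

−4·z**2·(2·r**3 + z**2)·(2·r**3 − z**2)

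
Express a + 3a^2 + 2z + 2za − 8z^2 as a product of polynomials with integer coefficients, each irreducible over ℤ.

Group: −4z(2z + a) + (3a + 1)(2z + a); both groups contain (2z + a).

−(4z − 3a − 1)(2z + a)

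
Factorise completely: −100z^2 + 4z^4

Every term has a factor of 4z^2. Then z^2 − 25 = (z)² − (5)².

4z^2(z + 5)(z − 5)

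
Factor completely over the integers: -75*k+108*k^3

Pull out the common factor 3*k; 36*k^2-25 is a difference of squares.

3*k*(6*k+5)*(6*k-5)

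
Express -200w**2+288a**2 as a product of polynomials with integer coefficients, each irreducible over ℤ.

Factor out 8, leaving 36a**2-25w**2, which is a difference of two squares.

8(6a+5w)(6a-5w)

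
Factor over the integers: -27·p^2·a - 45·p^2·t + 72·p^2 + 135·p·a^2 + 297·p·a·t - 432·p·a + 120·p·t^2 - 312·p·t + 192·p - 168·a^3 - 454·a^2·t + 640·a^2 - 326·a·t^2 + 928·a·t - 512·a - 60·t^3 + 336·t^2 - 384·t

-(3·p - 7·a - 2·t + 8)·(3·p - 8·a - 6·t)·(3·a + 5·t - 8)

Group: 3·a·(-9·p^2 + 45·p·a + 24·p·t - 24·p - 56·a^2 - 58·a·t + 64·a - 12·t^2 + 48·t) + (5·t - 8)·(-9·p^2 + 45·p·a + 24·p·t - 24·p - 56·a^2 - 58·a·t + 64·a - 12·t^2 + 48·t); both groups contain (-9·p^2 + 45·p·a + 24·p·t - 24·p - 56·a^2 - 58·a·t + 64·a - 12·t^2 + 48·t), so (3·a + 5·t - 8) is a factor with cofactor -9·p^2 + 45·p·a + 24·p·t - 24·p - 56·a^2 - 58·a·t + 64·a - 12·t^2 + 48·t.
The cofactor groups again: -9·p^2 + 45·p·a + 24·p·t - 24·p - 56·a^2 - 58·a·t + 64·a - 12·t^2 + 48·t = -3·p·(3·p - 8·a - 6·t) + (7·a + 2·t - 8)·(3·p - 8·a - 6·t); both groups contain (3·p - 8·a - 6·t), giving -(3·p - 7·a - 2·t + 8)·(3·p - 8·a - 6·t).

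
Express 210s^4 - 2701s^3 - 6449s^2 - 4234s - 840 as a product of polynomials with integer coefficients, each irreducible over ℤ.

Testing divisors of the constant over divisors of the leading coefficient, s = 15 is a root, giving the factor (s - 15) and quotient 210s^3 + 449s^2 + 286s + 56.
Continuing, s = -7/6 is a root, so (6s + 7) divides it; the quotient is 35s^2 + 34s + 8.
The remaining quadratic factors as (7s + 4)(5s + 2).

(5s + 2)(6s + 7)(7s + 4)(s - 15)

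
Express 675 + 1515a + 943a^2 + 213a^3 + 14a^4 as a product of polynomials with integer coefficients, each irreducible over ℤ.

By the rational root theorem, a = -5/2 is a root, so (2a + 5) divides it; the quotient is 7a^3 + 89a^2 + 249a + 135.
Next, a = -9 is a root, so (a + 9) divides it; the quotient is 7a^2 + 26a + 15.
The remaining quadratic factors as (7a + 5)(a + 3).

(2a + 5)(7a + 5)(a + 3)(a + 9)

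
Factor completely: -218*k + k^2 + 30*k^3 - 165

Trying the rational-root candidates, k = -5/6 is a root, giving the factor (6*k + 5) and quotient 5*k^2 - 4*k - 33.
The remaining quadratic factors as (k - 3)(5*k + 11).

(5*k + 11)*(6*k + 5)*(k - 3)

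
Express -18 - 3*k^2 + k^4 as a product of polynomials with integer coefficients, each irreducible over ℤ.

(k^2 + 3)*(k^2 - 6)

Substitute u = k^2 to get a quadratic in u, then factor.
k^2 - 6 is irreducible over ℤ (6 is not a perfect square).
k^2 + 3 is irreducible over ℤ (always positive, so no real roots).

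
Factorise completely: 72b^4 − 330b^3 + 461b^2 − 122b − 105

Among the possible rational roots, b = 7/4 is a root, so (4b − 7) divides it; the quotient is 18b^3 − 51b^2 + 26b + 15.
Then b = −1/3 is a root, giving the factor (3b + 1) and quotient 6b^2 − 19b + 15.
The remaining quadratic factors as (3b − 5)(2b − 3).

(2b − 3)(3b + 1)(3b − 5)(4b − 7)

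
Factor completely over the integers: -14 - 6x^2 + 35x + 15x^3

Group as (15x^3 + 35x) + (-6x^2 - 14) = 5x(3x^2 + 7) - 2(3x^2 + 7).
Both groups share the factor (3x^2 + 7).

(5x - 2)(3x^2 + 7)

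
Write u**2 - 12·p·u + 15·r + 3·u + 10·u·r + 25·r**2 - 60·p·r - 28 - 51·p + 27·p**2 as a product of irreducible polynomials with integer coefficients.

(3·p - u - 5·r - 7)·(9·p - u - 5·r + 4)

Group: 3·p·(9·p - u - 5·r + 4) + (-u - 5·r - 7)·(9·p - u - 5·r + 4); both groups contain (9·p - u - 5·r + 4).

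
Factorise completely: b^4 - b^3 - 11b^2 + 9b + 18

(b + 1)(b + 3)(b - 2)(b - 3)

Among the possible rational roots, b = 3 is a root, so (b - 3) is a factor; dividing leaves b^3 + 2b^2 - 5b - 6.
Then b = -1 is a root, so (b + 1) divides it; the quotient is b^2 + b - 6.
The remaining quadratic factors as (b + 3)(b - 2).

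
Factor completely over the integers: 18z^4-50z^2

Pull out the common factor 2z^2; 9z^2-25 is a difference of squares.

2z^2(3z+5)(3z-5)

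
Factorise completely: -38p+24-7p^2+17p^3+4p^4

By the rational root theorem, p = -4 is a root, so (p+4) is a factor; dividing leaves 4p^3+p^2-11p+6.
Next, p = 3/4 is a root, giving the factor (4p-3) and quotient p^2+p-2.
The remaining quadratic factors as (p-1)(p+2).

(4p-3)(p+2)(p+4)(p-1)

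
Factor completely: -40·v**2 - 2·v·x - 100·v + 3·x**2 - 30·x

-(10·v + 3·x)·(4·v - x + 10)

Group: -10·v·(4·v - x + 10) - 3·x·(4·v - x + 10); both groups contain (4·v - x + 10).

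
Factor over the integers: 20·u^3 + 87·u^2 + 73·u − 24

(4·u − 1)·(5·u + 8)·(u + 3)

By the rational root theorem, u = −8/5 is a root, so (5·u + 8) is a factor; dividing leaves 4·u^2 + 11·u − 3.
The remaining quadratic factors as (u + 3)(4·u − 1).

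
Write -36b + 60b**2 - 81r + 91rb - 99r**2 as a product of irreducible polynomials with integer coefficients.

-(11r - 15b + 9)(9r + 4b)

Group: -11r(9r + 4b) + (15b - 9)(9r + 4b); both groups contain (9r + 4b).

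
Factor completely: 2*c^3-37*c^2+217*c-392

Trying the rational-root candidates, c = 7/2 is a root, so (2*c-7) is a factor; dividing leaves c^2-15*c+56.
The remaining quadratic factors as (c-8)(c-7).

(2*c-7)*(c-7)*(c-8)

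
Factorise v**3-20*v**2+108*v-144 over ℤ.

Testing divisors of the constant over divisors of the leading coefficient, v = 6 is a root, so (v-6) divides it; the quotient is v**2-14*v+24.
The remaining quadratic factors as (v-12)(v-2).

(v-12)*(v-2)*(v-6)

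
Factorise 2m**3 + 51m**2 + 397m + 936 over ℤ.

Among the possible rational roots, m = -8 is a root, so (m + 8) is a factor; dividing leaves 2m**2 + 35m + 117.
The remaining quadratic factors as (m + 13)(2m + 9).

(2m + 9)(m + 13)(m + 8)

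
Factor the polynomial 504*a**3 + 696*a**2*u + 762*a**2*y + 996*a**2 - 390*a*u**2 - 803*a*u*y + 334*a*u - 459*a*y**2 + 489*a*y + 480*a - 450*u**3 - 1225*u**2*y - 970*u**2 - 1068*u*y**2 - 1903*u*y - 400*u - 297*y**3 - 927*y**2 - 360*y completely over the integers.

(12*a - 10*u - 9*y)*(6*a + 9*u + 11*y + 5)*(7*a + 5*u + 3*y + 8)

Group: 12*a*(42*a**2 + 93*a*u + 95*a*y + 83*a + 45*u**2 + 82*u*y + 97*u + 33*y**2 + 103*y + 40) + (-10*u - 9*y)*(42*a**2 + 93*a*u + 95*a*y + 83*a + 45*u**2 + 82*u*y + 97*u + 33*y**2 + 103*y + 40); both groups contain (42*a**2 + 93*a*u + 95*a*y + 83*a + 45*u**2 + 82*u*y + 97*u + 33*y**2 + 103*y + 40), so (12*a - 10*u - 9*y) is a factor with cofactor 42*a**2 + 93*a*u + 95*a*y + 83*a + 45*u**2 + 82*u*y + 97*u + 33*y**2 + 103*y + 40.
The cofactor groups again: 42*a**2 + 93*a*u + 95*a*y + 83*a + 45*u**2 + 82*u*y + 97*u + 33*y**2 + 103*y + 40 = 7*a*(6*a + 9*u + 11*y + 5) + (5*u + 3*y + 8)*(6*a + 9*u + 11*y + 5); both groups contain (6*a + 9*u + 11*y + 5), giving (7*a + 5*u + 3*y + 8)*(6*a + 9*u + 11*y + 5).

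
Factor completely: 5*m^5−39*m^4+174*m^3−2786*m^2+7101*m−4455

(5*m−9)*(m−1)*(m−9)*(m^2+4*m+55)

Testing divisors of the constant over divisors of the leading coefficient, m = 9 is a root, giving the factor (m−9) and quotient 5*m^4+6*m^3+228*m^2−734*m+495.
Then m = 9/5 is a root, so (5*m−9) is a factor; dividing leaves m^3+3*m^2+51*m−55.
Then m = 1 is a root, giving the factor (m−1) and quotient m^2+4*m+55.
The quadratic m^2+4*m+55 has discriminant −204 < 0 and is irreducible over ℤ.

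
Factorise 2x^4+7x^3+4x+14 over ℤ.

Group as (2x^4+4x) + (7x^3+14) = 2x(x^3+2) + 7(x^3+2).
Both groups share the factor (x^3+2).

(2x+7)(x^3+2)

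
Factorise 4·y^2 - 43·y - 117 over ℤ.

(4·y + 9)·(y - 13)

Need a pair with product 4·(-117) = -468 and sum -43: that's -52 and 9.
Split the middle term: 4·y^2 - 52·y + 9·y - 117 = 4·y·(y - 13) + 9·(y - 13).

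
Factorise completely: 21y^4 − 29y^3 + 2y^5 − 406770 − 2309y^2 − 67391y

(2y + 15)(y + 13)(y − 14)(y^2 + 4y + 149)

Trying the rational-root candidates, y = 14 is a root, giving the factor (y − 14) and quotient 2y^4 + 49y^3 + 657y^2 + 6889y + 29055.
Then y = −15/2 is a root, so (2y + 15) divides it; the quotient is y^3 + 17y^2 + 201y + 1937.
Then y = −13 is a root, so (y + 13) is a factor; dividing leaves y^2 + 4y + 149.
The quadratic y^2 + 4y + 149 has discriminant −580 < 0 and is irreducible over ℤ.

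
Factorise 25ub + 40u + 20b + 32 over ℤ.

(5b + 8)(5u + 4)

Group as (25ub + 40u) + (20b + 32) = 5u(5b + 8) + 4(5b + 8).
Both groups share the factor (5b + 8).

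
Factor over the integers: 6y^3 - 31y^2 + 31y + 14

Among the possible rational roots, y = 7/2 is a root, so (2y - 7) divides it; the quotient is 3y^2 - 5y - 2.
The remaining quadratic factors as (3y + 1)(y - 2).

(2y - 7)(3y + 1)(y - 2)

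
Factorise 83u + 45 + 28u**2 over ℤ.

Need a pair with product 28·45 = 1260 and sum 83: that's 20 and 63.
Split the middle term: 28u**2 + 20u + 63u + 45 = 4u(7u + 5) + 9(7u + 5).

(4u + 9)(7u + 5)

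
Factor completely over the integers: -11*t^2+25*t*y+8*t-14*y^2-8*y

-(11*t-14*y-8)*(t-y)

Group: -t*(11*t-14*y-8) + y*(11*t-14*y-8); both groups contain (11*t-14*y-8).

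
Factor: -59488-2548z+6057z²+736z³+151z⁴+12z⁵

Testing divisors of the constant over divisors of the leading coefficient, z = 8/3 is a root, so (3z-8) divides it; the quotient is 4z⁴+61z³+408z²+3107z+7436.
Next, z = -11 is a root, so (z+11) is a factor; dividing leaves 4z³+17z²+221z+676.
Then z = -13/4 is a root, giving the factor (4z+13) and quotient z²+z+52.
The quadratic z²+z+52 has discriminant -207 < 0 and is irreducible over ℤ.

(3z-8)(4z+13)(z+11)(z²+z+52)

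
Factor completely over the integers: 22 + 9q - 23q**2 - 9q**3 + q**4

Among the possible rational roots, q = 11 is a root, so (q - 11) divides it; the quotient is q**3 + 2q**2 - q - 2.
Continuing, q = 1 is a root, so (q - 1) is a factor; dividing leaves q**2 + 3q + 2.
The remaining quadratic factors as (q + 2)(q + 1).

(q + 1)(q + 2)(q - 1)(q - 11)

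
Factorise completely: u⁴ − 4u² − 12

(u² + 2)(u² − 6)

Substitute w = u² to get a quadratic in w, then factor.
u² − 6 is irreducible over ℤ (6 is not a perfect square).
u² + 2 is irreducible over ℤ (always positive, so no real roots).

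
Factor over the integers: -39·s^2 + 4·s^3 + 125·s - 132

By the rational root theorem, s = 3 is a root, giving the factor (s - 3) and quotient 4·s^2 - 27·s + 44.
The remaining quadratic factors as (s - 4)(4·s - 11).

(4·s - 11)·(s - 3)·(s - 4)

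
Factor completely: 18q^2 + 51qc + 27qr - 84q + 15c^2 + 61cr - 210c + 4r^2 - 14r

Group: 6q(3q + c + 4r - 14) + (15c + r)(3q + c + 4r - 14); both groups contain (3q + c + 4r - 14).

(6q + 15c + r)(3q + c + 4r - 14)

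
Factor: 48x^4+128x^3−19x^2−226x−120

(3x−4)(4x+3)(4x+5)(x+2)

Trying the rational-root candidates, x = 4/3 is a root, giving the factor (3x−4) and quotient 16x^3+64x^2+79x+30.
Then x = −3/4 is a root, so (4x+3) divides it; the quotient is 4x^2+13x+10.
The remaining quadratic factors as (x+2)(4x+5).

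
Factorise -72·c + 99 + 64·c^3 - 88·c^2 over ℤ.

(8·c - 11)·(8·c^2 - 9)

Group as (64·c^3 - 72·c) + (-88·c^2 + 99) = 8·c·(8·c^2 - 9) - 11·(8·c^2 - 9).
Both groups share the factor (8·c^2 - 9).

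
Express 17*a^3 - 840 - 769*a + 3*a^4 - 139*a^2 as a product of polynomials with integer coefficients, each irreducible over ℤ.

(3*a + 5)*(a + 3)*(a + 8)*(a - 7)

Trying the rational-root candidates, a = -8 is a root, so (a + 8) divides it; the quotient is 3*a^3 - 7*a^2 - 83*a - 105.
Next, a = -5/3 is a root, so (3*a + 5) divides it; the quotient is a^2 - 4*a - 21.
The remaining quadratic factors as (a + 3)(a - 7).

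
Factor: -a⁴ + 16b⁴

(2b - a)(2b + a)(4b² + a²)

Difference of squares twice: with A = 2b and B = a, A⁴ − B⁴ = (A² − B²)(A² + B²), and A² − B² factors again.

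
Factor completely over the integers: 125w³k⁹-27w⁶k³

Pull out the common factor w³k³, leaving -27w³+125k⁶.
Recognize a difference of cubes with the parts 5k² and 3w.

-k³w³(3w-5k²)(9w²+15wk²+25k⁴)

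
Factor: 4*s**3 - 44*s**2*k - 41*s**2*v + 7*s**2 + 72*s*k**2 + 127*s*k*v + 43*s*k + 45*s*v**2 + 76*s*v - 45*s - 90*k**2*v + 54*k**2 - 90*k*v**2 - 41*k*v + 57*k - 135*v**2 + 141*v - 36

Group: s*(4*s**2 - 36*s*k - 41*s*v + 19*s + 45*k*v - 27*k + 45*v**2 - 47*v + 12) + (-2*k - 3)*(4*s**2 - 36*s*k - 41*s*v + 19*s + 45*k*v - 27*k + 45*v**2 - 47*v + 12); both groups contain (4*s**2 - 36*s*k - 41*s*v + 19*s + 45*k*v - 27*k + 45*v**2 - 47*v + 12), so (s - 2*k - 3) is a factor with cofactor 4*s**2 - 36*s*k - 41*s*v + 19*s + 45*k*v - 27*k + 45*v**2 - 47*v + 12.
The cofactor groups again: 4*s**2 - 36*s*k - 41*s*v + 19*s + 45*k*v - 27*k + 45*v**2 - 47*v + 12 = s*(4*s - 5*v + 3) + (-9*k - 9*v + 4)*(4*s - 5*v + 3); both groups contain (4*s - 5*v + 3), giving (s - 9*k - 9*v + 4)*(4*s - 5*v + 3).

(s - 2*k - 3)*(s - 9*k - 9*v + 4)*(4*s - 5*v + 3)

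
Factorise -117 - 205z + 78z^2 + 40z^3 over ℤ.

Among the possible rational roots, z = 9/5 is a root, so (5z - 9) is a factor; dividing leaves 8z^2 + 30z + 13.
The remaining quadratic factors as (4z + 13)(2z + 1).

(2z + 1)(4z + 13)(5z - 9)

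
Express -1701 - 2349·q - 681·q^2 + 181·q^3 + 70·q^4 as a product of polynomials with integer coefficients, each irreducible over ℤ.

Testing divisors of the constant over divisors of the leading coefficient, q = -9/7 is a root, so (7·q + 9) is a factor; dividing leaves 10·q^3 + 13·q^2 - 114·q - 189.
Next, q = -9/5 is a root, so (5·q + 9) is a factor; dividing leaves 2·q^2 - q - 21.
The remaining quadratic factors as (2·q - 7)(q + 3).

(2·q - 7)·(5·q + 9)·(7·q + 9)·(q + 3)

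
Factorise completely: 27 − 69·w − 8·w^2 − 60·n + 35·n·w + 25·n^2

(5·n + 8·w − 3)·(5·n − w − 9)

Group: 5·n·(5·n − w − 9) + (8·w − 3)·(5·n − w − 9); both groups contain (5·n − w − 9).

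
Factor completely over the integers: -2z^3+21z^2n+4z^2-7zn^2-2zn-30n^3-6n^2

Group: z(-2z^2+23zn+4z-30n^2-6n) + n(-2z^2+23zn+4z-30n^2-6n); both groups contain (-2z^2+23zn+4z-30n^2-6n), so (z+n) is a factor with cofactor -2z^2+23zn+4z-30n^2-6n.
The cofactor groups again: -2z^2+23zn+4z-30n^2-6n = -2z(z-10n-2) + 3n(z-10n-2); both groups contain (z-10n-2), giving -(2z-3n)(z-10n-2).

-(z-10n-2)(2z-3n)(z+n)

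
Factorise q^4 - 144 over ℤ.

(q^2 + 12)(q^2 - 12)

Substitute u = q^2 to get a quadratic in u, then factor.
q^2 + 12 is irreducible over ℤ (always positive, so no real roots).
q^2 - 12 is irreducible over ℤ (12 is not a perfect square).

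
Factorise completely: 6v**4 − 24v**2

6v**2(v + 2)(v − 2)

Every term has a factor of 6v**2. Then v**2 − 4 = (v)² − (2)².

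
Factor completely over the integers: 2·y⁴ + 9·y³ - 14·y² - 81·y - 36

Among the possible rational roots, y = -4 is a root, giving the factor (y + 4) and quotient 2·y³ + y² - 18·y - 9.
Next, y = -1/2 is a root, so (2·y + 1) is a factor; dividing leaves y² - 9.
The remaining quadratic factors as (y + 3)(y - 3).

(2·y + 1)·(y + 3)·(y + 4)·(y - 3)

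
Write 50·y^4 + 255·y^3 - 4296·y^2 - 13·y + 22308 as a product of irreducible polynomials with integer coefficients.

Trying the rational-root candidates, y = 13/2 is a root, so (2·y - 13) divides it; the quotient is 25·y^3 + 290·y^2 - 263·y - 1716.
Continuing, y = -12 is a root, giving the factor (y + 12) and quotient 25·y^2 - 10·y - 143.
The remaining quadratic factors as (5·y + 11)(5·y - 13).

(2·y - 13)·(5·y + 11)·(5·y - 13)·(y + 12)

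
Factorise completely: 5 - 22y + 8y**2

(2y - 5)(4y - 1)

Need a pair with product 8·5 = 40 and sum -22: that's -20 and -2.
Split the middle term: 8y**2 - 20y - 2y + 5 = 4y(2y - 5) - (2y - 5).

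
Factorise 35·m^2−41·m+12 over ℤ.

Need a pair with product 35·12 = 420 and sum −41: that's −21 and −20.
Split the middle term: 35·m^2−21·m − 20·m+12 = 7·m·(5·m−3) − 4·(5·m−3).

(5·m−3)·(7·m−4)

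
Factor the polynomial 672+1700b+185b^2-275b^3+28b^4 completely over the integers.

(4b+7)(7b+3)(b-4)(b-8)

By the rational root theorem, b = -3/7 is a root, giving the factor (7b+3) and quotient 4b^3-41b^2+44b+224.
Continuing, b = -7/4 is a root, so (4b+7) is a factor; dividing leaves b^2-12b+32.
The remaining quadratic factors as (b-8)(b-4).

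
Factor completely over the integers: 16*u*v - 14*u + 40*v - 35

(2*u + 5)*(8*v - 7)

Group as (16*u*v - 14*u) + (40*v - 35) = 2*u*(8*v - 7) + 5*(8*v - 7).
Both groups share the factor (8*v - 7).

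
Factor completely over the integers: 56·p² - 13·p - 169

Need a pair with product 56·(-169) = -9464 and sum -13: that's 91 and -104.
Split the middle term: 56·p² + 91·p - 104·p - 169 = 7·p·(8·p + 13) - 13·(8·p + 13).

(7·p - 13)·(8·p + 13)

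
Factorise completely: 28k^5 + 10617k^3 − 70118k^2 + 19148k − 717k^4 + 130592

By the rational root theorem, k = 7/4 is a root, so (4k − 7) divides it; the quotient is 7k^4 − 167k^3 + 2362k^2 − 13396k − 18656.
Then k = −8/7 is a root, so (7k + 8) is a factor; dividing leaves k^3 − 25k^2 + 366k − 2332.
Then k = 11 is a root, so (k − 11) divides it; the quotient is k^2 − 14k + 212.
The quadratic k^2 − 14k + 212 has discriminant −652 < 0 and is irreducible over ℤ.

(4k − 7)(7k + 8)(k − 11)(k^2 − 14k + 212)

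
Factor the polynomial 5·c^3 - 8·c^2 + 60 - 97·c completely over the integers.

Trying the rational-root candidates, c = 5 is a root, giving the factor (c - 5) and quotient 5·c^2 + 17·c - 12.
The remaining quadratic factors as (c + 4)(5·c - 3).

(5·c - 3)·(c + 4)·(c - 5)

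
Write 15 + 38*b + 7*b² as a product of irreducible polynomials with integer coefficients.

Need a pair with product 7·15 = 105 and sum 38: that's 35 and 3.
Split the middle term: 7*b² + 35*b + 3*b + 15 = 7*b*(b + 5) + 3*(b + 5).

(7*b + 3)*(b + 5)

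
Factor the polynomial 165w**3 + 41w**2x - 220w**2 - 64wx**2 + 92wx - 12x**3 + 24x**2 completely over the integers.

(11w + 2x)(3w + 2x - 4)(5w - 3x)

Group: 11w(15w**2 + wx - 20w - 6x**2 + 12x) + 2x(15w**2 + wx - 20w - 6x**2 + 12x); both groups contain (15w**2 + wx - 20w - 6x**2 + 12x), so (11w + 2x) is a factor with cofactor 15w**2 + wx - 20w - 6x**2 + 12x.
The cofactor groups again: 15w**2 + wx - 20w - 6x**2 + 12x = 5w(3w + 2x - 4) - 3x(3w + 2x - 4); both groups contain (3w + 2x - 4), giving (5w - 3x)(3w + 2x - 4).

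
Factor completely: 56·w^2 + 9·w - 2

(7·w + 2)·(8·w - 1)

Need a pair with product 56·(-2) = -112 and sum 9: that's -7 and 16.
Split the middle term: 56·w^2 - 7·w + 16·w - 2 = 7·w·(8·w - 1) + 2·(8·w - 1).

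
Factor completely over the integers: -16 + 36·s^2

Factor out 4, leaving 9·s^2 - 4, which is a difference of two squares.

4·(3·s + 2)·(3·s - 2)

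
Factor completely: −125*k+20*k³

5*k*(2*k+5)*(2*k−5)

Pull out the common factor 5*k; 4*k²−25 is a difference of squares.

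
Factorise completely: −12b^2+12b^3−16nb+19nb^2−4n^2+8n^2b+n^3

Group: n(n^2+5nb−4n+4b^2−4b) + 3b(n^2+5nb−4n+4b^2−4b); both groups contain (n^2+5nb−4n+4b^2−4b), so (n+3b) is a factor with cofactor n^2+5nb−4n+4b^2−4b.
The cofactor groups again: n^2+5nb−4n+4b^2−4b = n(n+b) + (4b−4)(n+b); both groups contain (n+b), giving (n+4b−4)(n+b).

(n+3b)(n+4b−4)(n+b)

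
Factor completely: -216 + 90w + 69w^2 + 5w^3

By the rational root theorem, w = -3 is a root, so (w + 3) is a factor; dividing leaves 5w^2 + 54w - 72.
The remaining quadratic factors as (5w - 6)(w + 12).

(5w - 6)(w + 12)(w + 3)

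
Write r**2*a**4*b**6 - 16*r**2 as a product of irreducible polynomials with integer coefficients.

r**2*(a**2*b**3 + 4)*(a**2*b**3 - 4)

Factor out r**2 first: what remains is a**4*b**6 - 16.
Recognize a difference of squares with the parts a**2*b**3 and 4.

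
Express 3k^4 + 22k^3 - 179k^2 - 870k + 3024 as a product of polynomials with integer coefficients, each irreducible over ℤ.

(3k - 8)(k + 7)(k + 9)(k - 6)

Trying the rational-root candidates, k = 8/3 is a root, so (3k - 8) divides it; the quotient is k^3 + 10k^2 - 33k - 378.
Continuing, k = -9 is a root, so (k + 9) divides it; the quotient is k^2 + k - 42.
The remaining quadratic factors as (k + 7)(k - 6).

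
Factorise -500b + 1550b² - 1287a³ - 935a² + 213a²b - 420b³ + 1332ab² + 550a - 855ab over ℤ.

Group: 11a(-117a² - 87ab - 85a + 42b² - 155b + 50) - 10b(-117a² - 87ab - 85a + 42b² - 155b + 50); both groups contain (-117a² - 87ab - 85a + 42b² - 155b + 50), so (11a - 10b) is a factor with cofactor -117a² - 87ab - 85a + 42b² - 155b + 50.
The cofactor groups again: -117a² - 87ab - 85a + 42b² - 155b + 50 = -9a(13a + 14b - 5) + (3b - 10)(13a + 14b - 5); both groups contain (13a + 14b - 5), giving -(9a - 3b + 10)(13a + 14b - 5).

-(11a - 10b)(13a + 14b - 5)(9a - 3b + 10)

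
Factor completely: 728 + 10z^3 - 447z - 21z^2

(2z + 13)(5z - 8)(z - 7)

Among the possible rational roots, z = 7 is a root, giving the factor (z - 7) and quotient 10z^2 + 49z - 104.
The remaining quadratic factors as (5z - 8)(2z + 13).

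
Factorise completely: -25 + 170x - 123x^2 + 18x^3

Trying the rational-root candidates, x = 5 is a root, so (x - 5) divides it; the quotient is 18x^2 - 33x + 5.
The remaining quadratic factors as (3x - 5)(6x - 1).

(3x - 5)(6x - 1)(x - 5)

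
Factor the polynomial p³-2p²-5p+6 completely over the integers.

(p+2)(p-1)(p-3)

Testing divisors of the constant over divisors of the leading coefficient, p = 1 is a root, giving the factor (p-1) and quotient p²-p-6.
The remaining quadratic factors as (p-3)(p+2).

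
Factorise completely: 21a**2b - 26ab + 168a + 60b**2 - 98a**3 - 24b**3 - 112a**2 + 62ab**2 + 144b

-(2a - b + 4)(7a + 6b)(7a - 4b - 6)

Group: 7a(-14a**2 + 15ab - 16a - 4b**2 + 10b + 24) + 6b(-14a**2 + 15ab - 16a - 4b**2 + 10b + 24); both groups contain (-14a**2 + 15ab - 16a - 4b**2 + 10b + 24), so (7a + 6b) is a factor with cofactor -14a**2 + 15ab - 16a - 4b**2 + 10b + 24.
The cofactor groups again: -14a**2 + 15ab - 16a - 4b**2 + 10b + 24 = -2a(7a - 4b - 6) + (b - 4)(7a - 4b - 6); both groups contain (7a - 4b - 6), giving -(2a - b + 4)(7a - 4b - 6).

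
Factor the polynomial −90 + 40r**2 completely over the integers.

Pull out the common factor 10; 4r**2 − 9 is a difference of squares.

10(2r + 3)(2r − 3)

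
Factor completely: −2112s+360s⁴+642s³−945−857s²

Among the possible rational roots, s = −5/3 is a root, so (3s+5) is a factor; dividing leaves 120s³+14s²−309s−189.
Continuing, s = −7/6 is a root, so (6s+7) divides it; the quotient is 20s²−21s−27.
The remaining quadratic factors as (5s−9)(4s+3).

(3s+5)(4s+3)(5s−9)(6s+7)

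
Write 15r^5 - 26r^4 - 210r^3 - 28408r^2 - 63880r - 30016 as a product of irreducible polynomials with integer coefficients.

(3r + 2)(5r + 8)(r - 14)(r^2 + 10r + 134)

Among the possible rational roots, r = -2/3 is a root, so (3r + 2) divides it; the quotient is 5r^4 - 12r^3 - 62r^2 - 9428r - 15008.
Then r = -8/5 is a root, giving the factor (5r + 8) and quotient r^3 - 4r^2 - 6r - 1876.
Continuing, r = 14 is a root, so (r - 14) divides it; the quotient is r^2 + 10r + 134.
The quadratic r^2 + 10r + 134 has discriminant -436 < 0 and is irreducible over ℤ.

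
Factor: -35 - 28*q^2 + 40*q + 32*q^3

Group as (32*q^3 + 40*q) + (-28*q^2 - 35) = 8*q*(4*q^2 + 5) - 7*(4*q^2 + 5).
Both groups share the factor (4*q^2 + 5).

(8*q - 7)*(4*q^2 + 5)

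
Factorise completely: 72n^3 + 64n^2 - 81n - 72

Group as (72n^3 - 81n) + (64n^2 - 72) = 9n(8n^2 - 9) + 8(8n^2 - 9).
Both groups share the factor (8n^2 - 9).

(9n + 8)(8n^2 - 9)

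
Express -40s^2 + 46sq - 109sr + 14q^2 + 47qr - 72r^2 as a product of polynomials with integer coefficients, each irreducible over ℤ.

Group: -5s(8s + 2q + 9r) + (7q - 8r)(8s + 2q + 9r); both groups contain (8s + 2q + 9r).

-(5s - 7q + 8r)(8s + 2q + 9r)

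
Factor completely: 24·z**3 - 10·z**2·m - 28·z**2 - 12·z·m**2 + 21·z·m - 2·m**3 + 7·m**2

Group: z·(24·z**2 + 14·z·m - 28·z + 2·m**2 - 7·m) - m·(24·z**2 + 14·z·m - 28·z + 2·m**2 - 7·m); both groups contain (24·z**2 + 14·z·m - 28·z + 2·m**2 - 7·m), so (z - m) is a factor with cofactor 24·z**2 + 14·z·m - 28·z + 2·m**2 - 7·m.
The cofactor groups again: 24·z**2 + 14·z·m - 28·z + 2·m**2 - 7·m = 4·z·(6·z + 2·m - 7) + m·(6·z + 2·m - 7); both groups contain (6·z + 2·m - 7), giving (4·z + m)·(6·z + 2·m - 7).

(z - m)·(6·z + 2·m - 7)·(4·z + m)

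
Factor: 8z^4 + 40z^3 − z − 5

(2z − 1)(z + 5)(4z^2 + 2z + 1)

Group as (8z^4 − z) + (40z^3 − 5) = z(8z^3 − 1) + 5(8z^3 − 1).
Both groups share the factor (8z^3 − 1).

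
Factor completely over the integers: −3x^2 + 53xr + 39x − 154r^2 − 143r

Group: −x(3x − 11r) + (14r + 13)(3x − 11r); both groups contain (3x − 11r).

−(3x − 11r)(x − 14r − 13)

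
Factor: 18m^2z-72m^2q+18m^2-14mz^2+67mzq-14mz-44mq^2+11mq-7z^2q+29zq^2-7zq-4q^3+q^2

Group: z(18m^2-14mz+11mq-7zq+q^2) + (-4q+1)(18m^2-14mz+11mq-7zq+q^2); both groups contain (18m^2-14mz+11mq-7zq+q^2), so (z-4q+1) is a factor with cofactor 18m^2-14mz+11mq-7zq+q^2.
The cofactor groups again: 18m^2-14mz+11mq-7zq+q^2 = 2m(9m-7z+q) + q(9m-7z+q); both groups contain (9m-7z+q), giving (2m+q)(9m-7z+q).

(z-4q+1)(2m+q)(9m-7z+q)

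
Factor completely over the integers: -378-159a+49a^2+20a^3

(4a+9)(5a-14)(a+3)

Trying the rational-root candidates, a = -3 is a root, giving the factor (a+3) and quotient 20a^2-11a-126.
The remaining quadratic factors as (4a+9)(5a-14).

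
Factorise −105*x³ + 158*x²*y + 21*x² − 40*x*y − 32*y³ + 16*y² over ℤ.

−(3*x − 4*y)*(5*x + 2*y − 1)*(7*x − 4*y)

Group: 5*x*(−21*x² + 40*x*y − 16*y²) + (2*y − 1)*(−21*x² + 40*x*y − 16*y²); both groups contain (−21*x² + 40*x*y − 16*y²), so (5*x + 2*y − 1) is a factor with cofactor −21*x² + 40*x*y − 16*y².
The cofactor groups again: −21*x² + 40*x*y − 16*y² = −7*x*(3*x − 4*y) + 4*y*(3*x − 4*y); both groups contain (3*x − 4*y), giving −(7*x − 4*y)*(3*x − 4*y).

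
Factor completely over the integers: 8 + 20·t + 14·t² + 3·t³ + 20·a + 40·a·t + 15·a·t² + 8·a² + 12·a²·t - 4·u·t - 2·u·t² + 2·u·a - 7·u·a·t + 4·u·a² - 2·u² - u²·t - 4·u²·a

Group: 4·a·(-u² + u·a - 2·u·t + 3·a·t + 2·a + 3·t² + 8·t + 4) + (t + 2)·(-u² + u·a - 2·u·t + 3·a·t + 2·a + 3·t² + 8·t + 4); both groups contain (-u² + u·a - 2·u·t + 3·a·t + 2·a + 3·t² + 8·t + 4), so (4·a + t + 2) is a factor with cofactor -u² + u·a - 2·u·t + 3·a·t + 2·a + 3·t² + 8·t + 4.
The cofactor groups again: -u² + u·a - 2·u·t + 3·a·t + 2·a + 3·t² + 8·t + 4 = -u·(u - a - t - 2) + (-3·t - 2)·(u - a - t - 2); both groups contain (u - a - t - 2), giving -(u + 3·t + 2)·(u - a - t - 2).

-(u - a - t - 2)·(u + 3·t + 2)·(4·a + t + 2)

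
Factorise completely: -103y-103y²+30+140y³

(4y-1)(5y-6)(7y+5)

Testing divisors of the constant over divisors of the leading coefficient, y = 1/4 is a root, so (4y-1) is a factor; dividing leaves 35y²-17y-30.
The remaining quadratic factors as (7y+5)(5y-6).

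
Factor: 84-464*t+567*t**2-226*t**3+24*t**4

Trying the rational-root candidates, t = 7/6 is a root, so (6*t-7) divides it; the quotient is 4*t**3-33*t**2+56*t-12.
Continuing, t = 6 is a root, so (t-6) is a factor; dividing leaves 4*t**2-9*t+2.
The remaining quadratic factors as (4*t-1)(t-2).

(4*t-1)*(6*t-7)*(t-2)*(t-6)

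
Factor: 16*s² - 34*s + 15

(2*s - 3)*(8*s - 5)

Need a pair with product 16·15 = 240 and sum -34: that's -24 and -10.
Split the middle term: 16*s² - 24*s - 10*s + 15 = 8*s*(2*s - 3) - 5*(2*s - 3).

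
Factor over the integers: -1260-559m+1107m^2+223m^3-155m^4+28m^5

Trying the rational-root candidates, m = -1 is a root, so (m+1) divides it; the quotient is 28m^4-183m^3+406m^2+701m-1260.
Then m = -7/4 is a root, giving the factor (4m+7) and quotient 7m^3-58m^2+203m-180.
Then m = 9/7 is a root, giving the factor (7m-9) and quotient m^2-7m+20.
The quadratic m^2-7m+20 has discriminant -31 < 0 and is irreducible over ℤ.

(4m+7)(7m-9)(m+1)(m^2-7m+20)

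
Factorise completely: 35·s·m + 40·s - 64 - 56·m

Group as (35·s·m + 40·s) + (-56·m - 64) = 5·s·(7·m + 8) - 8·(7·m + 8).
Both groups share the factor (7·m + 8).

(5·s - 8)·(7·m + 8)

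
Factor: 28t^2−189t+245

Pull out the common factor 7, then factor the remaining trinomial.

7(4t−7)(t−5)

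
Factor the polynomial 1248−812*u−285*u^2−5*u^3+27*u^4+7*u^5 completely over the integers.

(7*u−8)*(u+4)*(u−3)*(u^2+4*u+13)

Trying the rational-root candidates, u = 8/7 is a root, so (7*u−8) divides it; the quotient is u^4+5*u^3+5*u^2−35*u−156.
Continuing, u = −4 is a root, so (u+4) is a factor; dividing leaves u^3+u^2+u−39.
Continuing, u = 3 is a root, giving the factor (u−3) and quotient u^2+4*u+13.
The quadratic u^2+4*u+13 has discriminant −36 < 0 and is irreducible over ℤ.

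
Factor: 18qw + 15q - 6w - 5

(3q - 1)(6w + 5)

Group as (18qw + 15q) + (-6w - 5) = 3q(6w + 5) - (6w + 5).
Both groups share the factor (6w + 5).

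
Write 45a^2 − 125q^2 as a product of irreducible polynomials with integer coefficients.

5(3a + 5q)(3a − 5q)

Every term has a factor of 5. Then 9a^2 − 25q^2 = (3a)² − (5q)².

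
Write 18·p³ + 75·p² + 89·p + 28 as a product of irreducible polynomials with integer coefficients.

By the rational root theorem, p = −4/3 is a root, so (3·p + 4) is a factor; dividing leaves 6·p² + 17·p + 7.
The remaining quadratic factors as (2·p + 1)(3·p + 7).

(2·p + 1)·(3·p + 4)·(3·p + 7)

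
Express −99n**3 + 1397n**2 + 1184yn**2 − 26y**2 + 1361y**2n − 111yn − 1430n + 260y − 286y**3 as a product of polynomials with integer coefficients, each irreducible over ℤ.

−(2y − 11n)(13y − n + 13)(11y + 9n − 10)

Group: 13y(−22y**2 + 103yn + 20y + 99n**2 − 110n) + (−n + 13)(−22y**2 + 103yn + 20y + 99n**2 − 110n); both groups contain (−22y**2 + 103yn + 20y + 99n**2 − 110n), so (13y − n + 13) is a factor with cofactor −22y**2 + 103yn + 20y + 99n**2 − 110n.
The cofactor groups again: −22y**2 + 103yn + 20y + 99n**2 − 110n = −11y(2y − 11n) + (−9n + 10)(2y − 11n); both groups contain (2y − 11n), giving −(11y + 9n − 10)(2y − 11n).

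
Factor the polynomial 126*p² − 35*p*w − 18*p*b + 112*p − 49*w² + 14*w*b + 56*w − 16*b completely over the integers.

Group: 14*p*(9*p − 7*w + 8) + (7*w − 2*b)*(9*p − 7*w + 8); both groups contain (9*p − 7*w + 8).

(14*p + 7*w − 2*b)*(9*p − 7*w + 8)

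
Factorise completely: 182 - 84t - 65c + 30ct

(5c - 14)(6t - 13)

Group as (30ct - 65c) + (-84t + 182) = 5c(6t - 13) - 14(6t - 13).
Both groups share the factor (6t - 13).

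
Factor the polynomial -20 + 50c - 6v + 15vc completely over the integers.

Group as (15vc - 6v) + (50c - 20) = 3v(5c - 2) + 10(5c - 2).
Both groups share the factor (5c - 2).

(3v + 10)(5c - 2)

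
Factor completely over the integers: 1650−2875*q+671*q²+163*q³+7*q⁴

(7*q−5)*(q+11)*(q+15)*(q−2)

Trying the rational-root candidates, q = 2 is a root, so (q−2) is a factor; dividing leaves 7*q³+177*q²+1025*q−825.
Next, q = −11 is a root, so (q+11) is a factor; dividing leaves 7*q²+100*q−75.
The remaining quadratic factors as (q+15)(7*q−5).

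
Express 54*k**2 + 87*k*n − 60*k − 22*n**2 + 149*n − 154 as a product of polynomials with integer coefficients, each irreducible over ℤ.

(6*k + 11*n − 14)*(9*k − 2*n + 11)

Group: 9*k*(6*k + 11*n − 14) + (−2*n + 11)*(6*k + 11*n − 14); both groups contain (6*k + 11*n − 14).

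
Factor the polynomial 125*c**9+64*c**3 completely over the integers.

c**3*(5*c**2+4)*(25*c**4−20*c**2+16)

Every term has a factor of c**3; factoring it out leaves 125*c**6+64.
Recognize a sum of cubes with the parts 5*c**2 and 4.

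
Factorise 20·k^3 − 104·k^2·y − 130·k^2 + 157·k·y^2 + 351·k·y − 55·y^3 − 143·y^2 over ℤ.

(2·k − 5·y − 13)·(2·k − y)·(5·k − 11·y)

Group: 5·k·(4·k^2 − 12·k·y − 26·k + 5·y^2 + 13·y) − 11·y·(4·k^2 − 12·k·y − 26·k + 5·y^2 + 13·y); both groups contain (4·k^2 − 12·k·y − 26·k + 5·y^2 + 13·y), so (5·k − 11·y) is a factor with cofactor 4·k^2 − 12·k·y − 26·k + 5·y^2 + 13·y.
The cofactor groups again: 4·k^2 − 12·k·y − 26·k + 5·y^2 + 13·y = 2·k·(2·k − y) + (−5·y − 13)·(2·k − y); both groups contain (2·k − y), giving (2·k − 5·y − 13)·(2·k − y).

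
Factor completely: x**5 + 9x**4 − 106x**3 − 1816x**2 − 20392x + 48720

(x + 15)(x − 14)(x − 2)(x**2 + 10x + 116)

Among the possible rational roots, x = 14 is a root, giving the factor (x − 14) and quotient x**4 + 23x**3 + 216x**2 + 1208x − 3480.
Next, x = −15 is a root, so (x + 15) divides it; the quotient is x**3 + 8x**2 + 96x − 232.
Next, x = 2 is a root, so (x − 2) divides it; the quotient is x**2 + 10x + 116.
The quadratic x**2 + 10x + 116 has discriminant −364 < 0 and is irreducible over ℤ.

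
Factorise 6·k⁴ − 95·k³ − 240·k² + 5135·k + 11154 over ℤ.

(6·k + 13)·(k + 6)·(k − 11)·(k − 13)

By the rational root theorem, k = −13/6 is a root, so (6·k + 13) divides it; the quotient is k³ − 18·k² − k + 858.
Continuing, k = 11 is a root, so (k − 11) divides it; the quotient is k² − 7·k − 78.
The remaining quadratic factors as (k − 13)(k + 6).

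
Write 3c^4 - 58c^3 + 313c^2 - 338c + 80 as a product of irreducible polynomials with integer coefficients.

(3c - 1)(c - 1)(c - 10)(c - 8)

Among the possible rational roots, c = 1 is a root, giving the factor (c - 1) and quotient 3c^3 - 55c^2 + 258c - 80.
Then c = 1/3 is a root, so (3c - 1) divides it; the quotient is c^2 - 18c + 80.
The remaining quadratic factors as (c - 8)(c - 10).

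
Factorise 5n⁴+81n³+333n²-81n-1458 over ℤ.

Among the possible rational roots, n = 9/5 is a root, so (5n-9) is a factor; dividing leaves n³+18n²+99n+162.
Next, n = -3 is a root, so (n+3) is a factor; dividing leaves n²+15n+54.
The remaining quadratic factors as (n+9)(n+6).

(5n-9)(n+3)(n+6)(n+9)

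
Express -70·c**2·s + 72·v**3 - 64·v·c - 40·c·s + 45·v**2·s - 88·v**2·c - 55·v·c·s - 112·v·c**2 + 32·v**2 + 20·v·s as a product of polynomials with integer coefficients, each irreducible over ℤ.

Group: 8·v·(9·v**2 - 11·v·c + 4·v - 14·c**2 - 8·c) + 5·s·(9·v**2 - 11·v·c + 4·v - 14·c**2 - 8·c); both groups contain (9·v**2 - 11·v·c + 4·v - 14·c**2 - 8·c), so (8·v + 5·s) is a factor with cofactor 9·v**2 - 11·v·c + 4·v - 14·c**2 - 8·c.
The cofactor groups again: 9·v**2 - 11·v·c + 4·v - 14·c**2 - 8·c = v·(9·v + 7·c + 4) - 2·c·(9·v + 7·c + 4); both groups contain (9·v + 7·c + 4), giving (v - 2·c)·(9·v + 7·c + 4).

(v - 2·c)·(8·v + 5·s)·(9·v + 7·c + 4)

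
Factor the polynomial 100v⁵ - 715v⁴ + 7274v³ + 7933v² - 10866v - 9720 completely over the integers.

(4v + 5)(5v + 4)(5v - 6)(v² - 8v + 81)

Among the possible rational roots, v = -5/4 is a root, so (4v + 5) is a factor; dividing leaves 25v⁴ - 210v³ + 2081v² - 618v - 1944.
Then v = -4/5 is a root, giving the factor (5v + 4) and quotient 5v³ - 46v² + 453v - 486.
Continuing, v = 6/5 is a root, so (5v - 6) is a factor; dividing leaves v² - 8v + 81.
The quadratic v² - 8v + 81 has discriminant -260 < 0 and is irreducible over ℤ.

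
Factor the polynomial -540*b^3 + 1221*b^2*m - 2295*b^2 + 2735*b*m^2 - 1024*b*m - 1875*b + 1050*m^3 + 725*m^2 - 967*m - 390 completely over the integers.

Group: 15*b*(-36*b^2 + 115*b*m - 141*b + 75*m^2 + 25*m - 78) + (14*m + 5)*(-36*b^2 + 115*b*m - 141*b + 75*m^2 + 25*m - 78); both groups contain (-36*b^2 + 115*b*m - 141*b + 75*m^2 + 25*m - 78), so (15*b + 14*m + 5) is a factor with cofactor -36*b^2 + 115*b*m - 141*b + 75*m^2 + 25*m - 78.
The cofactor groups again: -36*b^2 + 115*b*m - 141*b + 75*m^2 + 25*m - 78 = -4*b*(9*b + 5*m + 6) + (15*m - 13)*(9*b + 5*m + 6); both groups contain (9*b + 5*m + 6), giving -(4*b - 15*m + 13)*(9*b + 5*m + 6).

-(15*b + 14*m + 5)*(4*b - 15*m + 13)*(9*b + 5*m + 6)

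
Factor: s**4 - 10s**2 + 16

Substitute u = s**2 to get a quadratic in u, then factor.
s**2 - 8 is irreducible over ℤ (8 is not a perfect square).
s**2 - 2 is irreducible over ℤ (2 is not a perfect square).

(s**2 - 2)(s**2 - 8)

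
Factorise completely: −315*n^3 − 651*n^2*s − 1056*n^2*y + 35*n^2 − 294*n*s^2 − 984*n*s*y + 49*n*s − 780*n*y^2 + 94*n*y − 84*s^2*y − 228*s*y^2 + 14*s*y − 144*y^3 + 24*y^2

Group: 9*n*(−35*n^2 − 49*n*s − 94*n*y − 14*s*y − 24*y^2) + (6*s + 6*y − 1)*(−35*n^2 − 49*n*s − 94*n*y − 14*s*y − 24*y^2); both groups contain (−35*n^2 − 49*n*s − 94*n*y − 14*s*y − 24*y^2), so (9*n + 6*s + 6*y − 1) is a factor with cofactor −35*n^2 − 49*n*s − 94*n*y − 14*s*y − 24*y^2.
The cofactor groups again: −35*n^2 − 49*n*s − 94*n*y − 14*s*y − 24*y^2 = −5*n*(7*n + 2*y) + (−7*s − 12*y)*(7*n + 2*y); both groups contain (7*n + 2*y), giving −(5*n + 7*s + 12*y)*(7*n + 2*y).

−(5*n + 7*s + 12*y)*(7*n + 2*y)*(9*n + 6*s + 6*y − 1)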